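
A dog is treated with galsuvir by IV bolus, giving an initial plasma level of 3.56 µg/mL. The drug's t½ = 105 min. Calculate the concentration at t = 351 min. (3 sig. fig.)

k = ln 2 / 105 = 0.006601 min⁻¹
C(t) = C₀ e^(−kt) = 3.56 × e^(−0.006601 × 351) = 3.56 × e^(−2.317) = 3.56 × 0.09856 ≈ 0.351 µg/mL

0.351 µg/mL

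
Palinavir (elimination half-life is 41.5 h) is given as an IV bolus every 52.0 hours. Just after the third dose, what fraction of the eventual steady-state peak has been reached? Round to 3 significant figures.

k = ln 2 / 41.5 = 0.01670 h⁻¹
f_n = 1 − e^(−nkτ) = 1 − e^(−3 × 0.01670 × 52.0) = 1 − e^(−2.606) = 1 − 0.07386 ≈ 0.926

0.926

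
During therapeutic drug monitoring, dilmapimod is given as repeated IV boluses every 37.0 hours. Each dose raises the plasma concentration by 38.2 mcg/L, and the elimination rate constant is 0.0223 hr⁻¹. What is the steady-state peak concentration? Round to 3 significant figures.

68.0 mcg/L

Fraction remaining after one interval: e^(−kτ) = e^(−0.02230 × 37.0) = 0.4382
R = 1 / (1 − 0.4382) = 1.780
Css,max = 38.2 × 1.780 ≈ 68.0 mcg/L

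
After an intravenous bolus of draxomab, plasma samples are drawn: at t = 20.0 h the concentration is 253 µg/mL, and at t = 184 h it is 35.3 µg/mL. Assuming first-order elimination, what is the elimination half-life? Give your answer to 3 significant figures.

57.7 hours

k = ln(C₁/C₂) / (t₂ − t₁) = ln(253/35.3) / (184 − 20.0)
  = 1.970 / 164.0 = 0.01201 h⁻¹
t½ = ln 2 / k = ln 2 / 0.01201 ≈ 57.7 hours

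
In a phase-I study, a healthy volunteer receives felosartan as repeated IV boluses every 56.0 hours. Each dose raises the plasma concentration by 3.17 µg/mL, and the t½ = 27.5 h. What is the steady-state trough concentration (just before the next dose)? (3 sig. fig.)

1.02 µg/mL

k = ln 2 / 27.5 = 0.02521 h⁻¹
Fraction remaining after one interval: e^(−kτ) = e^(−0.02521 × 56.0) = 0.2438
R = 1 / (1 − 0.2438) = 1.322
Css,max = 3.17 × 1.322 = 4.192 µg/mL
Css,min = Css,max × e^(−kτ) = 4.192 × 0.2438 ≈ 1.02 µg/mL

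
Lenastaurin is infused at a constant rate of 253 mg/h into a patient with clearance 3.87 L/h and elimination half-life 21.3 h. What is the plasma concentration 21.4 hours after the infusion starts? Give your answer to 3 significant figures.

Css = rate / CL = 253 / 3.87 = 65.37 mg/L
k = ln 2 / 21.3 = 0.03254 h⁻¹
C(t) = Css (1 − e^(−kt)) = 65.37 × (1 − e^(−0.6964)) = 65.37 × 0.5016 ≈ 32.8 mg/L

32.8 mg/L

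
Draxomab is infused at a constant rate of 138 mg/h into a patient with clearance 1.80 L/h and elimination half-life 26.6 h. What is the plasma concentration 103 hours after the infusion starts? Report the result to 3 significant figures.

Css = rate / CL = 138 / 1.80 = 76.67 mg/L
k = ln 2 / 26.6 = 0.02606 h⁻¹
C(t) = Css (1 − e^(−kt)) = 76.67 × (1 − e^(−2.684)) = 76.67 × 0.9317 ≈ 71.4 mg/L

71.4 mg/L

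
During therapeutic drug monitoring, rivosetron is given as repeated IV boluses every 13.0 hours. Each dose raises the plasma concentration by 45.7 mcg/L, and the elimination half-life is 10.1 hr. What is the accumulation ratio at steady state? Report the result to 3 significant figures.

k = ln 2 / 10.1 = 0.06863 hr⁻¹
Fraction remaining after one interval: e^(−kτ) = e^(−0.06863 × 13.0) = 0.4098
R = 1 / (1 − 0.4098) = 1 / 0.5902 ≈ 1.69

1.69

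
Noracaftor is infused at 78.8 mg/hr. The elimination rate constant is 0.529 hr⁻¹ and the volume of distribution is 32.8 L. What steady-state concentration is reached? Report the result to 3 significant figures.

CL = k · V = 0.529 × 32.8 = 17.35 L/hr
Css = rate / CL = 78.8 / 17.35 ≈ 4.54 µg/mL

4.54 µg/mL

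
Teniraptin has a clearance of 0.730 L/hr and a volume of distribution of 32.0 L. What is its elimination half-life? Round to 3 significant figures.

k = CL / V = 0.730 / 32.0 = 0.02281 hr⁻¹
t½ = ln 2 / k = ln 2 / 0.02281 ≈ 30.4 hours

30.4 hours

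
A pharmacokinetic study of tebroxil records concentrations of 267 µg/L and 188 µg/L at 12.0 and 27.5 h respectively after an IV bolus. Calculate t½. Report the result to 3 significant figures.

k = ln(C₁/C₂) / (t₂ − t₁) = ln(267/188) / (27.5 − 12.0)
  = 0.3508 / 15.50 = 0.02263 h⁻¹
t½ = ln 2 / k = ln 2 / 0.02263 ≈ 30.6 hours

30.6 hours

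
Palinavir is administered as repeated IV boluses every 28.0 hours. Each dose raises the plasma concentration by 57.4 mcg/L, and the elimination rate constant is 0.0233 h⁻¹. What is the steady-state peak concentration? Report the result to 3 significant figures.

120 mcg/L

Fraction remaining after one interval: e^(−kτ) = e^(−0.02330 × 28.0) = 0.5208
R = 1 / (1 − 0.5208) = 2.087
Css,max = 57.4 × 2.087 ≈ 120 mcg/L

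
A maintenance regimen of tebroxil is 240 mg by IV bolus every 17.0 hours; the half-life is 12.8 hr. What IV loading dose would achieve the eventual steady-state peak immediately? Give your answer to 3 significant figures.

k = ln 2 / 12.8 = 0.05415 hr⁻¹
Accumulation ratio R = 1 / (1 − e^(−kτ)) = 1 / (1 − e^(−0.05415×17.0)) = 1 / (1 − 0.3983) = 1.662
Loading dose = maintenance dose × R = 240 × 1.662 ≈ 399 mg

399 mg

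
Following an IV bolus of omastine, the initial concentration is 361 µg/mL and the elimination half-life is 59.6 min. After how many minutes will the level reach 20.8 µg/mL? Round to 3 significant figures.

245 minutes

k = ln 2 / 59.6 = 0.01163 min⁻¹
C(t) = C₀ e^(−kt)  ⇒  t = ln(C₀/C) / k
t = ln(361/20.8) / 0.01163 = 2.854 / 0.01163 ≈ 245 minutes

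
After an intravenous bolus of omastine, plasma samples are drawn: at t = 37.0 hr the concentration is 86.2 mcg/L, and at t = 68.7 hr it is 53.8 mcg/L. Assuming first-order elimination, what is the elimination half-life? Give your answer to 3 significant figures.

46.6 hours

k = ln(C₁/C₂) / (t₂ − t₁) = ln(86.2/53.8) / (68.7 − 37.0)
  = 0.4714 / 31.70 = 0.01487 hr⁻¹
t½ = ln 2 / k = ln 2 / 0.01487 ≈ 46.6 hours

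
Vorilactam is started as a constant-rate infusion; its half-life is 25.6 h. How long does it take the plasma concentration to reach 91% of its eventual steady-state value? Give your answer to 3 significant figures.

k = ln 2 / 25.6 = 0.02708 h⁻¹
f = 1 − e^(−kt)  ⇒  t = −ln(1 − f) / k
t = −ln(1 − 0.91) / 0.02708 = 2.408 / 0.02708 ≈ 88.9 hours

88.9 hours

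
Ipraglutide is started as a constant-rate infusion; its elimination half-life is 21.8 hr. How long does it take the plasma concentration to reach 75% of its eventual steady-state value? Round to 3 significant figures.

43.6 hours

k = ln 2 / 21.8 = 0.03180 hr⁻¹
f = 1 − e^(−kt)  ⇒  t = −ln(1 − f) / k
t = −ln(1 − 0.75) / 0.03180 = 1.386 / 0.03180 ≈ 43.6 hours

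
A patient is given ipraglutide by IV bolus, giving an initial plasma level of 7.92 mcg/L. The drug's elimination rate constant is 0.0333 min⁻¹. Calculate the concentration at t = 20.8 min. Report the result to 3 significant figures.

C(t) = C₀ e^(−kt) = 7.92 × e^(−0.03330 × 20.8) = 7.92 × e^(−0.6926) = 7.92 × 0.5003 ≈ 3.96 mcg/L

3.96 mcg/L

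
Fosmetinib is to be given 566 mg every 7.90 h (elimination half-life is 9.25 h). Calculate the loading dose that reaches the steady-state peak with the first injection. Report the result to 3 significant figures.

k = ln 2 / 9.25 = 0.07493 h⁻¹
Accumulation ratio R = 1 / (1 − e^(−kτ)) = 1 / (1 − e^(−0.07493×7.90)) = 1 / (1 − 0.5532) = 2.238
Loading dose = maintenance dose × R = 566 × 2.238 ≈ 1270 mg

1270 mg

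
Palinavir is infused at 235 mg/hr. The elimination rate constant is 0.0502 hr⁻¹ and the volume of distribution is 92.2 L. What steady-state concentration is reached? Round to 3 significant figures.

CL = k · V = 0.0502 × 92.2 = 4.628 L/hr
Css = rate / CL = 235 / 4.628 ≈ 50.8 µg/mL

50.8 µg/mL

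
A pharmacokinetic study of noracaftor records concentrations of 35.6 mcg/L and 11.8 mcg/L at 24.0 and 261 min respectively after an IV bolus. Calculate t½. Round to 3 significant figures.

149 minutes

k = ln(C₁/C₂) / (t₂ − t₁) = ln(35.6/11.8) / (261 − 24.0)
  = 1.104 / 237.0 = 0.004659 min⁻¹
t½ = ln 2 / k = ln 2 / 0.004659 ≈ 149 minutes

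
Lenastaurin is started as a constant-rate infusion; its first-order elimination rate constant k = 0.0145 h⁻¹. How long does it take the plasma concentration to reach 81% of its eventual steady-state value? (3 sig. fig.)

f = 1 − e^(−kt)  ⇒  t = −ln(1 − f) / k
t = −ln(1 − 0.81) / 0.01450 = 1.661 / 0.01450 ≈ 115 hours

115 hours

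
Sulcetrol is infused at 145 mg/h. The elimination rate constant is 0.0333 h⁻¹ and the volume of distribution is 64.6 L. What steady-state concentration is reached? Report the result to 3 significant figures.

CL = k · V = 0.0333 × 64.6 = 2.151 L/h
Css = rate / CL = 145 / 2.151 ≈ 67.4 µg/mL

67.4 µg/mL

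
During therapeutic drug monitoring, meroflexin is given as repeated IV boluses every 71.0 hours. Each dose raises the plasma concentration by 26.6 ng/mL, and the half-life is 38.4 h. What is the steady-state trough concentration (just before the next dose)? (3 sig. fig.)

k = ln 2 / 38.4 = 0.01805 h⁻¹
Fraction remaining after one interval: e^(−kτ) = e^(−0.01805 × 71.0) = 0.2776
R = 1 / (1 − 0.2776) = 1.384
Css,max = 26.6 × 1.384 = 36.82 ng/mL
Css,min = Css,max × e^(−kτ) = 36.82 × 0.2776 ≈ 10.2 ng/mL

10.2 ng/mL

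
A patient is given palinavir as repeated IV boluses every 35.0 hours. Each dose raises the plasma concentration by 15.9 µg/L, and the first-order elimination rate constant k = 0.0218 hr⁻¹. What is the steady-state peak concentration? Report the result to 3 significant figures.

29.8 µg/L

Fraction remaining after one interval: e^(−kτ) = e^(−0.02180 × 35.0) = 0.4663
R = 1 / (1 − 0.4663) = 1.874
Css,max = 15.9 × 1.874 ≈ 29.8 µg/L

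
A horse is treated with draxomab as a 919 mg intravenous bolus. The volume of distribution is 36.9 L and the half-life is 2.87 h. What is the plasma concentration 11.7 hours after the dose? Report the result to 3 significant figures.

1.48 mg/L

C₀ = dose / V = 919 / 36.9 = 24.91 mg/L
k = ln 2 / 2.87 = 0.2415 h⁻¹
C(t) = C₀ e^(−kt) = 24.91 × e^(−0.2415 × 11.7) = 24.91 × e^(−2.826) = 24.91 × 0.05927 ≈ 1.48 mg/L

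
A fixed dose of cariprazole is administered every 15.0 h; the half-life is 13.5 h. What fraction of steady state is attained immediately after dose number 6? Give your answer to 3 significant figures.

k = ln 2 / 13.5 = 0.05134 h⁻¹
f_n = 1 − e^(−nkτ) = 1 − e^(−6 × 0.05134 × 15.0) = 1 − e^(−4.621) = 1 − 0.009843 ≈ 0.990

0.990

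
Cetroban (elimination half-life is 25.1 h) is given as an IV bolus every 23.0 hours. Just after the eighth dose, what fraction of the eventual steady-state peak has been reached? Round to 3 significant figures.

k = ln 2 / 25.1 = 0.02762 h⁻¹
f_n = 1 − e^(−nkτ) = 1 − e^(−8 × 0.02762 × 23.0) = 1 − e^(−5.081) = 1 − 0.006212 ≈ 0.994

0.994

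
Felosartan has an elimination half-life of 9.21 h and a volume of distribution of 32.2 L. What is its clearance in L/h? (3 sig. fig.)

k = ln 2 / t½ = ln 2 / 9.21 = 0.07526 h⁻¹
CL = k · V = 0.07526 × 32.2 ≈ 2.42 L/h

2.42 L/h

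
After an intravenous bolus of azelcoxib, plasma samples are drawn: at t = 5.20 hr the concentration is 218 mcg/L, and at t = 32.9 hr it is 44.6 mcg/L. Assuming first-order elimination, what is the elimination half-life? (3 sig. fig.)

k = ln(C₁/C₂) / (t₂ − t₁) = ln(218/44.6) / (32.9 − 5.20)
  = 1.587 / 27.70 = 0.05728 hr⁻¹
t½ = ln 2 / k = ln 2 / 0.05728 ≈ 12.1 hours

12.1 hours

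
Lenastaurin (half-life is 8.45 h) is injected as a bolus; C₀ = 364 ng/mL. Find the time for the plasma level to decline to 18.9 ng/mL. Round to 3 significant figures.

k = ln 2 / 8.45 = 0.08203 h⁻¹
C(t) = C₀ e^(−kt)  ⇒  t = ln(C₀/C) / k
t = ln(364/18.9) / 0.08203 = 2.958 / 0.08203 ≈ 36.1 hours

36.1 hours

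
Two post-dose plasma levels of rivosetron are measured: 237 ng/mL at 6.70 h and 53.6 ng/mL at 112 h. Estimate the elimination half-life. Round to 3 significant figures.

49.1 hours

k = ln(C₁/C₂) / (t₂ − t₁) = ln(237/53.6) / (112 − 6.70)
  = 1.487 / 105.3 = 0.01412 h⁻¹
t½ = ln 2 / k = ln 2 / 0.01412 ≈ 49.1 hours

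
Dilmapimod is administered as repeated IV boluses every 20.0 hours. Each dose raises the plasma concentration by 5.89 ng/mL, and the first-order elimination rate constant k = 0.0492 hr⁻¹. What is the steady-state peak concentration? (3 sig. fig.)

Fraction remaining after one interval: e^(−kτ) = e^(−0.04920 × 20.0) = 0.3738
R = 1 / (1 − 0.3738) = 1.597
Css,max = 5.89 × 1.597 ≈ 9.41 ng/mL

9.41 ng/mL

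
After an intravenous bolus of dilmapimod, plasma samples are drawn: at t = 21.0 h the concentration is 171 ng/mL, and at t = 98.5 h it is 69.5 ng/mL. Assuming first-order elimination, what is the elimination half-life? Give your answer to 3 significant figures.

k = ln(C₁/C₂) / (t₂ − t₁) = ln(171/69.5) / (98.5 − 21.0)
  = 0.9003 / 77.50 = 0.01162 h⁻¹
t½ = ln 2 / k = ln 2 / 0.01162 ≈ 59.7 hours

59.7 hours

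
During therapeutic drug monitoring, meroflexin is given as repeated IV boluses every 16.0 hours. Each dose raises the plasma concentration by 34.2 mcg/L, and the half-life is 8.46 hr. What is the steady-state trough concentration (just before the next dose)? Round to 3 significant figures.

k = ln 2 / 8.46 = 0.08193 hr⁻¹
Fraction remaining after one interval: e^(−kτ) = e^(−0.08193 × 16.0) = 0.2696
R = 1 / (1 − 0.2696) = 1.369
Css,max = 34.2 × 1.369 = 46.82 mcg/L
Css,min = Css,max × e^(−kτ) = 46.82 × 0.2696 ≈ 12.6 mcg/L

12.6 mcg/L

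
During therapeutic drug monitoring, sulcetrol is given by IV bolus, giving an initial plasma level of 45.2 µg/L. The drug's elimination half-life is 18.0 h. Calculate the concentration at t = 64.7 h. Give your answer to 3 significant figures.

k = ln 2 / 18.0 = 0.03851 h⁻¹
64.7 h is 3.594 half-lives, so C = 45.2 × (1/2)^3.594 = 45.2 × 0.08279 ≈ 3.74 µg/L

3.74 µg/L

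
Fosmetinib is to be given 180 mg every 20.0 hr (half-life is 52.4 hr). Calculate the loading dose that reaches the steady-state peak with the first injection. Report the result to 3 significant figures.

k = ln 2 / 52.4 = 0.01323 hr⁻¹
Accumulation ratio R = 1 / (1 − e^(−kτ)) = 1 / (1 − e^(−0.01323×20.0)) = 1 / (1 − 0.7675) = 4.302
Loading dose = maintenance dose × R = 180 × 4.302 ≈ 774 mg

774 mg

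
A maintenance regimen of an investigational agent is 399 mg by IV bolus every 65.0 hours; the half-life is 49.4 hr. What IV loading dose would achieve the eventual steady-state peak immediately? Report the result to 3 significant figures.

667 mg

k = ln 2 / 49.4 = 0.01403 hr⁻¹
Accumulation ratio R = 1 / (1 − e^(−kτ)) = 1 / (1 − e^(−0.01403×65.0)) = 1 / (1 − 0.4017) = 1.671
Loading dose = maintenance dose × R = 399 × 1.671 ≈ 667 mg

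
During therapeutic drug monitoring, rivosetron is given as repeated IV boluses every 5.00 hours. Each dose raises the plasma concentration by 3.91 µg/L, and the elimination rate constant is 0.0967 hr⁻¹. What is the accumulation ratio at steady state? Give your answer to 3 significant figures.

Fraction remaining after one interval: e^(−kτ) = e^(−0.09670 × 5.00) = 0.6166
R = 1 / (1 − 0.6166) = 1 / 0.3834 ≈ 2.61

2.61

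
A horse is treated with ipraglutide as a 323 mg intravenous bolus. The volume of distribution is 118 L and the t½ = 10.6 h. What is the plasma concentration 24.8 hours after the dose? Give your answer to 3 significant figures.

0.541 µg/mL

C₀ = dose / V = 323 / 118 = 2.737 µg/mL
k = ln 2 / 10.6 = 0.06539 h⁻¹
C(t) = C₀ e^(−kt) = 2.737 × e^(−0.06539 × 24.8) = 2.737 × e^(−1.622) = 2.737 × 0.1976 ≈ 0.541 µg/mL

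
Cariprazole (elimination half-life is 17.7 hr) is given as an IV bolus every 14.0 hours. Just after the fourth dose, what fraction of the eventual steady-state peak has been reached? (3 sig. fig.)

k = ln 2 / 17.7 = 0.03916 hr⁻¹
f_n = 1 − e^(−nkτ) = 1 − e^(−4 × 0.03916 × 14.0) = 1 − e^(−2.193) = 1 − 0.1116 ≈ 0.888

0.888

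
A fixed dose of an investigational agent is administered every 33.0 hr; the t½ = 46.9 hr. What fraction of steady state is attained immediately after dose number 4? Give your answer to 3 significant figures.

0.858

k = ln 2 / 46.9 = 0.01478 hr⁻¹
f_n = 1 − e^(−nkτ) = 1 − e^(−4 × 0.01478 × 33.0) = 1 − e^(−1.951) = 1 − 0.1422 ≈ 0.858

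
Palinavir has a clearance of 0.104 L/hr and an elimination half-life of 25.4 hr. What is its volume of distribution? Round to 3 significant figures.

3.81 L

k = ln 2 / t½ = ln 2 / 25.4 = 0.02729 hr⁻¹
V = CL / k = 0.104 / 0.02729 ≈ 3.81 L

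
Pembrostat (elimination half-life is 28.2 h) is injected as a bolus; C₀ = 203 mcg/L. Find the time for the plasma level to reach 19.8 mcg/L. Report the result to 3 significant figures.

k = ln 2 / 28.2 = 0.02458 h⁻¹
C(t) = C₀ e^(−kt)  ⇒  t = ln(C₀/C) / k
t = ln(203/19.8) / 0.02458 = 2.328 / 0.02458 ≈ 94.7 hours

94.7 hours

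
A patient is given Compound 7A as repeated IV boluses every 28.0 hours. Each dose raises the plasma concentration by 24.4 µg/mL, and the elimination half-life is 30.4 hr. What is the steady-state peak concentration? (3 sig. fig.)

51.7 µg/mL

k = ln 2 / 30.4 = 0.02280 hr⁻¹
Fraction remaining after one interval: e^(−kτ) = e^(−0.02280 × 28.0) = 0.5281
R = 1 / (1 − 0.5281) = 2.119
Css,max = 24.4 × 2.119 ≈ 51.7 µg/mL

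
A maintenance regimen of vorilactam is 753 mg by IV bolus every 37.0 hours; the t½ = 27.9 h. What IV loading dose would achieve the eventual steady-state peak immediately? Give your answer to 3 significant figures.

1250 mg

k = ln 2 / 27.9 = 0.02484 h⁻¹
Accumulation ratio R = 1 / (1 − e^(−kτ)) = 1 / (1 − e^(−0.02484×37.0)) = 1 / (1 − 0.3988) = 1.663
Loading dose = maintenance dose × R = 753 × 1.663 ≈ 1250 mg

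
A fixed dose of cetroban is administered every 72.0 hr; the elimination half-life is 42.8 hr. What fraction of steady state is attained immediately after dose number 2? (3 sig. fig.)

k = ln 2 / 42.8 = 0.01620 hr⁻¹
f_n = 1 − e^(−nkτ) = 1 − e^(−2 × 0.01620 × 72.0) = 1 − e^(−2.332) = 1 − 0.09709 ≈ 0.903

0.903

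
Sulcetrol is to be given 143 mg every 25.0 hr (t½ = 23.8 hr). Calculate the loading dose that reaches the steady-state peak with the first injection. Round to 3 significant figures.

277 mg

k = ln 2 / 23.8 = 0.02912 hr⁻¹
Accumulation ratio R = 1 / (1 − e^(−kτ)) = 1 / (1 − e^(−0.02912×25.0)) = 1 / (1 − 0.4828) = 1.934
Loading dose = maintenance dose × R = 143 × 1.934 ≈ 277 mg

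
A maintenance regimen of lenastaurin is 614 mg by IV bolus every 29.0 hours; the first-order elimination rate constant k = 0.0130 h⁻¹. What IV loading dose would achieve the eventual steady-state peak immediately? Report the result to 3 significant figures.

Accumulation ratio R = 1 / (1 − e^(−kτ)) = 1 / (1 − e^(−0.01300×29.0)) = 1 / (1 − 0.6859) = 3.184
Loading dose = maintenance dose × R = 614 × 3.184 ≈ 1950 mg

1950 mg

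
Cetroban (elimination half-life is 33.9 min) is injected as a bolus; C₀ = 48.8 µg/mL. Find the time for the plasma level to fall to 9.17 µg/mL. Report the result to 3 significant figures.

81.8 minutes

k = ln 2 / 33.9 = 0.02045 min⁻¹
C(t) = C₀ e^(−kt)  ⇒  t = ln(C₀/C) / k
t = ln(48.8/9.17) / 0.02045 = 1.672 / 0.02045 ≈ 81.8 minutes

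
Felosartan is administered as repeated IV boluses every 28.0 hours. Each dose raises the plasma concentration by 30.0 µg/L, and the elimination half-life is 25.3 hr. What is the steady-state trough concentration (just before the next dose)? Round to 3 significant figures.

26.0 µg/L

k = ln 2 / 25.3 = 0.02740 hr⁻¹
Fraction remaining after one interval: e^(−kτ) = e^(−0.02740 × 28.0) = 0.4643
R = 1 / (1 − 0.4643) = 1.867
Css,max = 30.0 × 1.867 = 56.01 µg/L
Css,min = Css,max × e^(−kτ) = 56.01 × 0.4643 ≈ 26.0 µg/L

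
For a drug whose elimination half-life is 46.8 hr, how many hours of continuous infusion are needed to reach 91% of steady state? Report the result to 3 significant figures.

k = ln 2 / 46.8 = 0.01481 hr⁻¹
f = 1 − e^(−kt)  ⇒  t = −ln(1 − f) / k
t = −ln(1 − 0.91) / 0.01481 = 2.408 / 0.01481 ≈ 163 hours

163 hours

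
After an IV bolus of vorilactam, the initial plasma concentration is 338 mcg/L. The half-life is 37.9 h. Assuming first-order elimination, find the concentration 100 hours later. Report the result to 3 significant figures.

k = ln 2 / 37.9 = 0.01829 h⁻¹
C(t) = C₀ e^(−kt) = 338 × e^(−0.01829 × 100) = 338 × e^(−1.829) = 338 × 0.1606 ≈ 54.3 mcg/L

54.3 mcg/L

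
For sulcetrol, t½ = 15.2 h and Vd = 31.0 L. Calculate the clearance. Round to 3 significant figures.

k = ln 2 / t½ = ln 2 / 15.2 = 0.04560 h⁻¹
CL = k · V = 0.04560 × 31.0 ≈ 1.41 L/h

1.41 L/h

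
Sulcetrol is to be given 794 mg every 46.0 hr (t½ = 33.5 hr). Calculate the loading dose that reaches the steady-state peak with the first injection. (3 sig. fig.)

k = ln 2 / 33.5 = 0.02069 hr⁻¹
Accumulation ratio R = 1 / (1 − e^(−kτ)) = 1 / (1 − e^(−0.02069×46.0)) = 1 / (1 − 0.3861) = 1.629
Loading dose = maintenance dose × R = 794 × 1.629 ≈ 1290 mg

1290 mg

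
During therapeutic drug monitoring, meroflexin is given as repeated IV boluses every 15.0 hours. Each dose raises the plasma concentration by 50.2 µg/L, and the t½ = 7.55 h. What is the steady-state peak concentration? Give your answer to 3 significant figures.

67.1 µg/L

k = ln 2 / 7.55 = 0.09181 h⁻¹
Fraction remaining after one interval: e^(−kτ) = e^(−0.09181 × 15.0) = 0.2523
R = 1 / (1 − 0.2523) = 1.337
Css,max = 50.2 × 1.337 ≈ 67.1 µg/L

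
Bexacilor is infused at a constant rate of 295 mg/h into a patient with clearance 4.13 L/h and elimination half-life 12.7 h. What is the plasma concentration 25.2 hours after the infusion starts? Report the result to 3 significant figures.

53.4 µg/mL

Css = rate / CL = 295 / 4.13 = 71.43 µg/mL
k = ln 2 / 12.7 = 0.05458 h⁻¹
C(t) = Css (1 − e^(−kt)) = 71.43 × (1 − e^(−1.375)) = 71.43 × 0.7473 ≈ 53.4 µg/mL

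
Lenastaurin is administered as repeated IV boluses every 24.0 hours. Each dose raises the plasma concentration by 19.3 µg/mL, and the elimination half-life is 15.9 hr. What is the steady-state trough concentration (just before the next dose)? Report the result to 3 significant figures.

k = ln 2 / 15.9 = 0.04359 hr⁻¹
Fraction remaining after one interval: e^(−kτ) = e^(−0.04359 × 24.0) = 0.3512
R = 1 / (1 − 0.3512) = 1.541
Css,max = 19.3 × 1.541 = 29.75 µg/mL
Css,min = Css,max × e^(−kτ) = 29.75 × 0.3512 ≈ 10.4 µg/mL

10.4 µg/mL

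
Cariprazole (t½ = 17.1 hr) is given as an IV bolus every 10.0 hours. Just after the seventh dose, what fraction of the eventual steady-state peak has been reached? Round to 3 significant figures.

0.941

k = ln 2 / 17.1 = 0.04053 hr⁻¹
f_n = 1 − e^(−nkτ) = 1 − e^(−7 × 0.04053 × 10.0) = 1 − e^(−2.837) = 1 − 0.05858 ≈ 0.941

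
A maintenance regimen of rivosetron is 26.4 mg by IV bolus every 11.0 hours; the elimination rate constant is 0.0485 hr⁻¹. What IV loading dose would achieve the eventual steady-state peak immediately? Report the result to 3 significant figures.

Accumulation ratio R = 1 / (1 − e^(−kτ)) = 1 / (1 − e^(−0.04850×11.0)) = 1 / (1 − 0.5865) = 2.419
Loading dose = maintenance dose × R = 26.4 × 2.419 ≈ 63.9 mg

63.9 mg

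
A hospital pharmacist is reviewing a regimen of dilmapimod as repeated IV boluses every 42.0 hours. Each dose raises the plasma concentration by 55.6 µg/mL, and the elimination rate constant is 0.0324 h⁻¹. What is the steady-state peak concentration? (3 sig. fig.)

74.8 µg/mL

Fraction remaining after one interval: e^(−kτ) = e^(−0.03240 × 42.0) = 0.2565
R = 1 / (1 − 0.2565) = 1.345
Css,max = 55.6 × 1.345 ≈ 74.8 µg/mL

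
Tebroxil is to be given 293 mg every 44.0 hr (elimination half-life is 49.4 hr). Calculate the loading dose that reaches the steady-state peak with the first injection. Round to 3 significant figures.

636 mg

k = ln 2 / 49.4 = 0.01403 hr⁻¹
Accumulation ratio R = 1 / (1 − e^(−kτ)) = 1 / (1 − e^(−0.01403×44.0)) = 1 / (1 − 0.5394) = 2.171
Loading dose = maintenance dose × R = 293 × 2.171 ≈ 636 mg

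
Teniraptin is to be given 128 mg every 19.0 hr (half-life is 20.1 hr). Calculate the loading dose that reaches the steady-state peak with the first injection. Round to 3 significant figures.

k = ln 2 / 20.1 = 0.03448 hr⁻¹
Accumulation ratio R = 1 / (1 − e^(−kτ)) = 1 / (1 − e^(−0.03448×19.0)) = 1 / (1 − 0.5193) = 2.080
Loading dose = maintenance dose × R = 128 × 2.080 ≈ 266 mg

266 mg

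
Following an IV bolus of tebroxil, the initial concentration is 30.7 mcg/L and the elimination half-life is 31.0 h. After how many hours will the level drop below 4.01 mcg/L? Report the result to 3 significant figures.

91.0 hours

k = ln 2 / 31.0 = 0.02236 h⁻¹
C(t) = C₀ e^(−kt)  ⇒  t = ln(C₀/C) / k
t = ln(30.7/4.01) / 0.02236 = 2.035 / 0.02236 ≈ 91.0 hours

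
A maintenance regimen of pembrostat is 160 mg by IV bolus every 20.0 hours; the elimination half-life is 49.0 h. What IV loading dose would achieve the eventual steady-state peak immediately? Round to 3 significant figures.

649 mg

k = ln 2 / 49.0 = 0.01415 h⁻¹
Accumulation ratio R = 1 / (1 − e^(−kτ)) = 1 / (1 − e^(−0.01415×20.0)) = 1 / (1 − 0.7536) = 4.058
Loading dose = maintenance dose × R = 160 × 4.058 ≈ 649 mg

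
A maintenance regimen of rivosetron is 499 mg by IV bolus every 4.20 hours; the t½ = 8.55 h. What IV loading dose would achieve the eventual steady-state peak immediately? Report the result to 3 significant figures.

1730 mg

k = ln 2 / 8.55 = 0.08107 h⁻¹
Accumulation ratio R = 1 / (1 − e^(−kτ)) = 1 / (1 − e^(−0.08107×4.20)) = 1 / (1 − 0.7114) = 3.465
Loading dose = maintenance dose × R = 499 × 3.465 ≈ 1730 mg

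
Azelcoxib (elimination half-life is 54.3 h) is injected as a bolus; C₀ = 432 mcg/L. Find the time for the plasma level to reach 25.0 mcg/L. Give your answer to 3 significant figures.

223 hours

k = ln 2 / 54.3 = 0.01277 h⁻¹
C(t) = C₀ e^(−kt)  ⇒  t = ln(C₀/C) / k
t = ln(432/25.0) / 0.01277 = 2.850 / 0.01277 ≈ 223 hours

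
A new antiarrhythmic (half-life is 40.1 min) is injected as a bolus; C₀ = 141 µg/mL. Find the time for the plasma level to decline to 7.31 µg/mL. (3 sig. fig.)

171 minutes

k = ln 2 / 40.1 = 0.01729 min⁻¹
C(t) = C₀ e^(−kt)  ⇒  t = ln(C₀/C) / k
t = ln(141/7.31) / 0.01729 = 2.960 / 0.01729 ≈ 171 minutes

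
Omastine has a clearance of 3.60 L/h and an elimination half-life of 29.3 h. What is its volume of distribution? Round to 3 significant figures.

152 L

k = ln 2 / t½ = ln 2 / 29.3 = 0.02366 h⁻¹
V = CL / k = 3.60 / 0.02366 ≈ 152 L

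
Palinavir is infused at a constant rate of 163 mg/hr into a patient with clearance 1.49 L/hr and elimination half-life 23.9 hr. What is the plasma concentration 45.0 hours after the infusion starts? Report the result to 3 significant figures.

Css = rate / CL = 163 / 1.49 = 109.4 mg/L
k = ln 2 / 23.9 = 0.02900 hr⁻¹
C(t) = Css (1 − e^(−kt)) = 109.4 × (1 − e^(−1.305)) = 109.4 × 0.7289 ≈ 79.7 mg/L

79.7 mg/L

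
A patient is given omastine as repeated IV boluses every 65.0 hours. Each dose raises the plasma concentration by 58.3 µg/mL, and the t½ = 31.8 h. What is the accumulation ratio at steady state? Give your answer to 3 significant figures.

k = ln 2 / 31.8 = 0.02180 h⁻¹
Fraction remaining after one interval: e^(−kτ) = e^(−0.02180 × 65.0) = 0.2425
R = 1 / (1 − 0.2425) = 1 / 0.7575 ≈ 1.32

1.32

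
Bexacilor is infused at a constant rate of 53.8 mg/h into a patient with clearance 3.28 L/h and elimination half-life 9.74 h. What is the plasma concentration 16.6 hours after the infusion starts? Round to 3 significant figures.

11.4 µg/mL

Css = rate / CL = 53.8 / 3.28 = 16.40 µg/mL
k = ln 2 / 9.74 = 0.07117 h⁻¹
C(t) = Css (1 − e^(−kt)) = 16.40 × (1 − e^(−1.181)) = 16.40 × 0.6931 ≈ 11.4 µg/mL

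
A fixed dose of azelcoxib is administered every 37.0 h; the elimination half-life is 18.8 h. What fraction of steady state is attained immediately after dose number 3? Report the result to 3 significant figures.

k = ln 2 / 18.8 = 0.03687 h⁻¹
f_n = 1 − e^(−nkτ) = 1 − e^(−3 × 0.03687 × 37.0) = 1 − e^(−4.093) = 1 − 0.01670 ≈ 0.983

0.983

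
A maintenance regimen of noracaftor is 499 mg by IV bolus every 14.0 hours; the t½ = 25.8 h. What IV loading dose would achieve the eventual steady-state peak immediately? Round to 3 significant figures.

k = ln 2 / 25.8 = 0.02687 h⁻¹
Accumulation ratio R = 1 / (1 − e^(−kτ)) = 1 / (1 − e^(−0.02687×14.0)) = 1 / (1 − 0.6865) = 3.190
Loading dose = maintenance dose × R = 499 × 3.190 ≈ 1590 mg

1590 mg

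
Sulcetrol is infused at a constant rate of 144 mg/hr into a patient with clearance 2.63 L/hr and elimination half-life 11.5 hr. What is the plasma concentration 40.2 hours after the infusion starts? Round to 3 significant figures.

Css = rate / CL = 144 / 2.63 = 54.75 µg/mL
k = ln 2 / 11.5 = 0.06027 hr⁻¹
C(t) = Css (1 − e^(−kt)) = 54.75 × (1 − e^(−2.423)) = 54.75 × 0.9113 ≈ 49.9 µg/mL

49.9 µg/mL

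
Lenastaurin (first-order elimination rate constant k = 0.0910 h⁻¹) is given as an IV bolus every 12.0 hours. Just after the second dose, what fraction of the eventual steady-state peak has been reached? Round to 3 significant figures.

0.887

f_n = 1 − e^(−nkτ) = 1 − e^(−2 × 0.09100 × 12.0) = 1 − e^(−2.184) = 1 − 0.1126 ≈ 0.887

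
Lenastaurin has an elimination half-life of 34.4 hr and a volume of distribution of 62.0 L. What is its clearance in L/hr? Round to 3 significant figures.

k = ln 2 / t½ = ln 2 / 34.4 = 0.02015 hr⁻¹
CL = k · V = 0.02015 × 62.0 ≈ 1.25 L/hr

1.25 L/hr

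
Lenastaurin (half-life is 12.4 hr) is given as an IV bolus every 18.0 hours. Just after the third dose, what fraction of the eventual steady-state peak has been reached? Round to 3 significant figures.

k = ln 2 / 12.4 = 0.05590 hr⁻¹
f_n = 1 − e^(−nkτ) = 1 − e^(−3 × 0.05590 × 18.0) = 1 − e^(−3.019) = 1 − 0.04887 ≈ 0.951

0.951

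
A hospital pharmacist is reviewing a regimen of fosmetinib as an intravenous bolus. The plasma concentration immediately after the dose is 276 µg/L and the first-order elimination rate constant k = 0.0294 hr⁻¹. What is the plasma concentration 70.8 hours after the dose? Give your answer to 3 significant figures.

C(t) = C₀ e^(−kt) = 276 × e^(−0.02940 × 70.8) = 276 × e^(−2.082) = 276 × 0.1247 ≈ 34.4 µg/L

34.4 µg/L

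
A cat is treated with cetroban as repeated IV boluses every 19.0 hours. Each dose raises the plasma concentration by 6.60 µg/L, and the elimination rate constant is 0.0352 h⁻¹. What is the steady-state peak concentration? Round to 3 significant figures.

13.5 µg/L

Fraction remaining after one interval: e^(−kτ) = e^(−0.03520 × 19.0) = 0.5123
R = 1 / (1 − 0.5123) = 2.051
Css,max = 6.60 × 2.051 ≈ 13.5 µg/L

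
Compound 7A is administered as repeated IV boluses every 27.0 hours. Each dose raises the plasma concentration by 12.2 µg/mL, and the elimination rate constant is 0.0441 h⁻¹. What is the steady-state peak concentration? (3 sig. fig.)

17.5 µg/mL

Fraction remaining after one interval: e^(−kτ) = e^(−0.04410 × 27.0) = 0.3040
R = 1 / (1 − 0.3040) = 1.437
Css,max = 12.2 × 1.437 ≈ 17.5 µg/mL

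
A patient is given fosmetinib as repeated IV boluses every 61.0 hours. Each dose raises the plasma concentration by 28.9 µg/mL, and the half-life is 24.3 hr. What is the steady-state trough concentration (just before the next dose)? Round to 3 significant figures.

6.15 µg/mL

k = ln 2 / 24.3 = 0.02852 hr⁻¹
Fraction remaining after one interval: e^(−kτ) = e^(−0.02852 × 61.0) = 0.1755
R = 1 / (1 − 0.1755) = 1.213
Css,max = 28.9 × 1.213 = 35.05 µg/mL
Css,min = Css,max × e^(−kτ) = 35.05 × 0.1755 ≈ 6.15 µg/mL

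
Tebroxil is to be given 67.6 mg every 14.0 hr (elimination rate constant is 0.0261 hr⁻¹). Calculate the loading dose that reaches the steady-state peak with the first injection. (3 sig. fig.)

221 mg

Accumulation ratio R = 1 / (1 − e^(−kτ)) = 1 / (1 − e^(−0.02610×14.0)) = 1 / (1 − 0.6939) = 3.267
Loading dose = maintenance dose × R = 67.6 × 3.267 ≈ 221 mg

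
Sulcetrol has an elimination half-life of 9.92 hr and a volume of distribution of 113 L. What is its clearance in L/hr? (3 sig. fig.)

k = ln 2 / t½ = ln 2 / 9.92 = 0.06987 hr⁻¹
CL = k · V = 0.06987 × 113 ≈ 7.90 L/hr

7.90 L/hr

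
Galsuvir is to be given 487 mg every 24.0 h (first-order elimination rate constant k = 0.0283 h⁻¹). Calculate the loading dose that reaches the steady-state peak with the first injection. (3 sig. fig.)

988 mg

Accumulation ratio R = 1 / (1 − e^(−kτ)) = 1 / (1 − e^(−0.02830×24.0)) = 1 / (1 − 0.5070) = 2.028
Loading dose = maintenance dose × R = 487 × 2.028 ≈ 988 mg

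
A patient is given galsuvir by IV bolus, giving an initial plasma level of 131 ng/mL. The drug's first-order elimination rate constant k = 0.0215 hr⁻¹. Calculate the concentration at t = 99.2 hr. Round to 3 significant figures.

15.5 ng/mL

C(t) = C₀ e^(−kt) = 131 × e^(−0.02150 × 99.2) = 131 × e^(−2.133) = 131 × 0.1185 ≈ 15.5 ng/mL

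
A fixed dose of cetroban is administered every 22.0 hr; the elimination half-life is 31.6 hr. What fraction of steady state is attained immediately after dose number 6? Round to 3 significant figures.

0.945

k = ln 2 / 31.6 = 0.02194 hr⁻¹
f_n = 1 − e^(−nkτ) = 1 − e^(−6 × 0.02194 × 22.0) = 1 − e^(−2.895) = 1 − 0.05528 ≈ 0.945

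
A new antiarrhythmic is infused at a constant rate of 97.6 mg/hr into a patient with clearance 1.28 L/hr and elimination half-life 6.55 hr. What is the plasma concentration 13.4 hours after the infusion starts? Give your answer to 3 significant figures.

Css = rate / CL = 97.6 / 1.28 = 76.25 µg/mL
k = ln 2 / 6.55 = 0.1058 hr⁻¹
C(t) = Css (1 − e^(−kt)) = 76.25 × (1 − e^(−1.418)) = 76.25 × 0.7578 ≈ 57.8 µg/mL

57.8 µg/mL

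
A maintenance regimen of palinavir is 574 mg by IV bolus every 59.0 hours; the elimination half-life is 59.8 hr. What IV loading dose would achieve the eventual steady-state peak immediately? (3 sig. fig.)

1160 mg

k = ln 2 / 59.8 = 0.01159 hr⁻¹
Accumulation ratio R = 1 / (1 − e^(−kτ)) = 1 / (1 − e^(−0.01159×59.0)) = 1 / (1 − 0.5047) = 2.019
Loading dose = maintenance dose × R = 574 × 2.019 ≈ 1160 mg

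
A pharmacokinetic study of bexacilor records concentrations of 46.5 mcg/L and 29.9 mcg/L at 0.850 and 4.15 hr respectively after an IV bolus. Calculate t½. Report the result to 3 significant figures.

k = ln(C₁/C₂) / (t₂ − t₁) = ln(46.5/29.9) / (4.15 − 0.850)
  = 0.4416 / 3.300 = 0.1338 hr⁻¹
t½ = ln 2 / k = ln 2 / 0.1338 ≈ 5.18 hours

5.18 hours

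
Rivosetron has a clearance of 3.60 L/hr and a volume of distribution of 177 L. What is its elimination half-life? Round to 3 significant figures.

34.1 hours

k = CL / V = 3.60 / 177 = 0.02034 hr⁻¹
t½ = ln 2 / k = ln 2 / 0.02034 ≈ 34.1 hours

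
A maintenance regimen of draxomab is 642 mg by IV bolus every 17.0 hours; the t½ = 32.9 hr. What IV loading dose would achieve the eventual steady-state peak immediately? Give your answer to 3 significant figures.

k = ln 2 / 32.9 = 0.02107 hr⁻¹
Accumulation ratio R = 1 / (1 − e^(−kτ)) = 1 / (1 − e^(−0.02107×17.0)) = 1 / (1 − 0.6990) = 3.322
Loading dose = maintenance dose × R = 642 × 3.322 ≈ 2130 mg

2130 mg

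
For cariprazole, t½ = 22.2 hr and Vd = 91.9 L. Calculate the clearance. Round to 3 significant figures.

2.87 L/hr

k = ln 2 / t½ = ln 2 / 22.2 = 0.03122 hr⁻¹
CL = k · V = 0.03122 × 91.9 ≈ 2.87 L/hr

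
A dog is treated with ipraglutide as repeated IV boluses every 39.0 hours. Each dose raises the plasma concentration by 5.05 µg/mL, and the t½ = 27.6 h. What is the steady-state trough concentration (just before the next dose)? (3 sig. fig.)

3.04 µg/mL

k = ln 2 / 27.6 = 0.02511 h⁻¹
Fraction remaining after one interval: e^(−kτ) = e^(−0.02511 × 39.0) = 0.3755
R = 1 / (1 − 0.3755) = 1.601
Css,max = 5.05 × 1.601 = 8.087 µg/mL
Css,min = Css,max × e^(−kτ) = 8.087 × 0.3755 ≈ 3.04 µg/mL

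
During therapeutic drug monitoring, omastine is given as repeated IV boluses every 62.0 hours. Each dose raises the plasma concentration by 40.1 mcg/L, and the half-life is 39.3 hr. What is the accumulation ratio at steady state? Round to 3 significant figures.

k = ln 2 / 39.3 = 0.01764 hr⁻¹
Fraction remaining after one interval: e^(−kτ) = e^(−0.01764 × 62.0) = 0.3350
R = 1 / (1 − 0.3350) = 1 / 0.6650 ≈ 1.50

1.50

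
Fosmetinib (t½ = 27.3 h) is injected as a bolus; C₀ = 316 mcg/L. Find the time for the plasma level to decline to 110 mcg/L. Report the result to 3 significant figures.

41.6 hours

k = ln 2 / 27.3 = 0.02539 h⁻¹
C(t) = C₀ e^(−kt)  ⇒  t = ln(C₀/C) / k
t = ln(316/110) / 0.02539 = 1.055 / 0.02539 ≈ 41.6 hours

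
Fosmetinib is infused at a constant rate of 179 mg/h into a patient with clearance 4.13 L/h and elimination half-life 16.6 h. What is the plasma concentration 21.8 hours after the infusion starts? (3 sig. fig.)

Css = rate / CL = 179 / 4.13 = 43.34 mg/L
k = ln 2 / 16.6 = 0.04176 h⁻¹
C(t) = Css (1 − e^(−kt)) = 43.34 × (1 − e^(−0.9103)) = 43.34 × 0.5976 ≈ 25.9 mg/L

25.9 mg/L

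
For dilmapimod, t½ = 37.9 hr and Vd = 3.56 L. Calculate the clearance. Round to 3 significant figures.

k = ln 2 / t½ = ln 2 / 37.9 = 0.01829 hr⁻¹
CL = k · V = 0.01829 × 3.56 ≈ 0.0651 L/hr

0.0651 L/hr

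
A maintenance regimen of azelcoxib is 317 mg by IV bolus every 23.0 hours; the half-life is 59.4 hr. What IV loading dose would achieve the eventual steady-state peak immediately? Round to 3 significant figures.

1350 mg

k = ln 2 / 59.4 = 0.01167 hr⁻¹
Accumulation ratio R = 1 / (1 − e^(−kτ)) = 1 / (1 − e^(−0.01167×23.0)) = 1 / (1 − 0.7646) = 4.248
Loading dose = maintenance dose × R = 317 × 4.248 ≈ 1350 mg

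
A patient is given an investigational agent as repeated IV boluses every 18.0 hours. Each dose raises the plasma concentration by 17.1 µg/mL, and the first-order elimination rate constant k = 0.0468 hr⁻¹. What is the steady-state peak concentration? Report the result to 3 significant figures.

30.0 µg/mL

Fraction remaining after one interval: e^(−kτ) = e^(−0.04680 × 18.0) = 0.4307
R = 1 / (1 − 0.4307) = 1.756
Css,max = 17.1 × 1.756 ≈ 30.0 µg/mL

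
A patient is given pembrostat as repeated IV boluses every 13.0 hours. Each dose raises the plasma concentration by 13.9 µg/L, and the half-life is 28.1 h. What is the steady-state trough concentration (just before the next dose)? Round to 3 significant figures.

k = ln 2 / 28.1 = 0.02467 h⁻¹
Fraction remaining after one interval: e^(−kτ) = e^(−0.02467 × 13.0) = 0.7257
R = 1 / (1 − 0.7257) = 3.645
Css,max = 13.9 × 3.645 = 50.67 µg/L
Css,min = Css,max × e^(−kτ) = 50.67 × 0.7257 ≈ 36.8 µg/L

36.8 µg/L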